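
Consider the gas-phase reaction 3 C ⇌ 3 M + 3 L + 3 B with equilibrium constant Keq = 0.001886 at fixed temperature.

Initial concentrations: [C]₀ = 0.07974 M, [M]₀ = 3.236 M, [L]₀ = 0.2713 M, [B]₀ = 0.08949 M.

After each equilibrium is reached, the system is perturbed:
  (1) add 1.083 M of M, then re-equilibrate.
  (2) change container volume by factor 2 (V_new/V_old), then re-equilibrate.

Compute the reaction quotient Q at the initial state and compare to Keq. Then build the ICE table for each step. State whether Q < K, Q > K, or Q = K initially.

Q₀ = 0.9565 vs Keq = 0.001886 ⇒ Q>K, reverse
Step 1:
                  C         M         L         B
  Initial   0.07974     3.236    0.2713   0.08949
  Change    0.06285  -0.06285  -0.06285  -0.06285
  Equil      0.1426     3.173    0.2084   0.02664
  solve Keq expr → x = -0.02095; check Q = 0.001886
Then add 1.083 M of M.
Step 2:
                  C         M         L         B
  Initial    0.1426     4.256    0.2084   0.02664
  Change    0.00544  -0.00544  -0.00544  -0.00544
  Equil       0.148     4.251     0.203    0.0212
  solve Keq expr → x = -0.001813; check Q = 0.001886
Then change container volume by factor 2 (V_new/V_old).
Step 3:
                  C         M         L         B
  Initial   0.07402     2.125    0.1015    0.0106
  Change   -0.01709   0.01709   0.01709   0.01709
  Equil     0.05693     2.142    0.1186   0.02768
  solve Keq expr → x = 0.005696; check Q = 0.001886

Q₀ = 0.9565; Q > K (proceeds reverse)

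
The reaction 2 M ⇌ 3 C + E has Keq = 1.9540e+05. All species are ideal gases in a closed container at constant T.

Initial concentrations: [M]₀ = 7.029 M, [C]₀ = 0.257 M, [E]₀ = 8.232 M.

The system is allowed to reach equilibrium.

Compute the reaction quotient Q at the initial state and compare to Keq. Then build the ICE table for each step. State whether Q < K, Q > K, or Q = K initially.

Q₀ = 0.002828 vs Keq = 1.9540e+05 ⇒ Q<K, forward
Step 1:
                  M         C         E
  init        7.029     0.257     8.232
  Δ           -6.77     10.15     3.385
  eq          0.259     10.41     11.62
  solve Keq expr → x = 3.385; check Q = 1.9540e+05

Q₀ = 0.002828; Q < K (proceeds forward)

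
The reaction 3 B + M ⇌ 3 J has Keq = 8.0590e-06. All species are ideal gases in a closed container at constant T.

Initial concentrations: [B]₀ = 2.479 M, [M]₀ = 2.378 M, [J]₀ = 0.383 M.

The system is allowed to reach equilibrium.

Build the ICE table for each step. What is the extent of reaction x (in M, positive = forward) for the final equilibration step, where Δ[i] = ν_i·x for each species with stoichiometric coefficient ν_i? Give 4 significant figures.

Q₀ = 0.001551 vs Keq = 8.0590e-06 ⇒ Q>K, reverse
Step 1:
                  B         M         J
  I           2.479     2.378     0.383
  C          0.3074    0.1025   -0.3074
  E           2.786      2.48   0.07562
  solve Keq expr → x = -0.1025; check Q = 8.0590e-06

x = -0.1025 M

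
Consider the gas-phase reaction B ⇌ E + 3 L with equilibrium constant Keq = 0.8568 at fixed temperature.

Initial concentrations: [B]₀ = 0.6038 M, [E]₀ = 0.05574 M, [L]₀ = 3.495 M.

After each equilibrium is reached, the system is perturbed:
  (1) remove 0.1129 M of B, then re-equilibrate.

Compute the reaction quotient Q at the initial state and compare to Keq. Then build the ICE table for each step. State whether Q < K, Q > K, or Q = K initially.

Q₀ = 3.941; Q > K (proceeds reverse)

Q₀ = 3.941 vs Keq = 0.8568 ⇒ Q>K, reverse
Step 1:
                   B          E          L
  Initial     0.6038    0.05574      3.495
  Change     0.04131   -0.04131    -0.1239
  Equil       0.6451    0.01443      3.371
  solve Keq expr → x = -0.04131; check Q = 0.8568
Then remove 0.1129 M of B.
Step 2:
                   B          E          L
  Initial     0.5322    0.01443      3.371
  Change    0.002395  -0.002395  -0.007184
  Equil       0.5346    0.01203      3.364
  solve Keq expr → x = -0.002395; check Q = 0.8568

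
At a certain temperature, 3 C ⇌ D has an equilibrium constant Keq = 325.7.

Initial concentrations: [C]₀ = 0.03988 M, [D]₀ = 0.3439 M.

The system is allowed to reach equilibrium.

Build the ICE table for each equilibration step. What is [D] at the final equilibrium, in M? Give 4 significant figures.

Q₀ = 5422 vs Keq = 325.7 ⇒ Q>K, reverse
Step 1:
                   C          D
  init       0.03988     0.3439
  Δ          0.05994   -0.01998
  eq         0.09982     0.3239
  solve Keq expr → x = -0.01998; check Q = 325.7

[D]_eq = 0.3239 M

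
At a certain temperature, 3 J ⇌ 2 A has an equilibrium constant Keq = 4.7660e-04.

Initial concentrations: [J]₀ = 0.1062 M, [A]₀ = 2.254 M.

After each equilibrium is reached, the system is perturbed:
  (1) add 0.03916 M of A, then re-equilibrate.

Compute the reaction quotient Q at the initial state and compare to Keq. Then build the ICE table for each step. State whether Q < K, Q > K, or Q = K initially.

Q₀ = 4242 vs Keq = 4.7660e-04 ⇒ Q>K, reverse
Step 1:
                  J         A
  I          0.1062     2.254
  C           3.185    -2.124
  E           3.292    0.1304
  solve Keq expr → x = -1.062; check Q = 4.7660e-04
Then add 0.03916 M of A.
Step 2:
                  J         A
  I           3.292    0.1695
  C         0.05392  -0.03594
  E           3.346    0.1336
  solve Keq expr → x = -0.01797; check Q = 4.7660e-04

Q₀ = 4242; Q > K (proceeds reverse)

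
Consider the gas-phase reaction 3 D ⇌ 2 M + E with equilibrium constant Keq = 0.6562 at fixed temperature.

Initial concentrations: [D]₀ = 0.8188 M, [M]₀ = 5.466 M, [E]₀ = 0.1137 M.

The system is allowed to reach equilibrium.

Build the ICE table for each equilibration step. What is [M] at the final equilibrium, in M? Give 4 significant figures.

Q₀ = 6.188 vs Keq = 0.6562 ⇒ Q>K, reverse
Step 1:
                  D         M         E
  I          0.8188     5.466    0.1137
  C          0.2544   -0.1696  -0.08479
  E           1.073     5.296   0.02891
  solve Keq expr → x = -0.08479; check Q = 0.6562

[M]_eq = 5.296 M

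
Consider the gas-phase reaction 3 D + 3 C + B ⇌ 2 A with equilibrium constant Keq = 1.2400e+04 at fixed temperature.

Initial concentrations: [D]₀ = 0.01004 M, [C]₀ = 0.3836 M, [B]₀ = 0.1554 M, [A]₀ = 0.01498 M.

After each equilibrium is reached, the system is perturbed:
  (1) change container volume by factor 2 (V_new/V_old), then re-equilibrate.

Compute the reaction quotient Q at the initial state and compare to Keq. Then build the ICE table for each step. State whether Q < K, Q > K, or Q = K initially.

Q₀ = 2.5278e+04; Q > K (proceeds reverse)

Q₀ = 2.5278e+04 vs Keq = 1.2400e+04 ⇒ Q>K, reverse
Step 1:
                    D           C           B           A
  init        0.01004      0.3836      0.1554     0.01498
  Δ          0.001891    0.001891  6.3025e-04   -0.001261
  eq          0.01193      0.3855       0.156     0.01372
  solve Keq expr → x = -6.3025e-04; check Q = 1.2400e+04
Then change container volume by factor 2 (V_new/V_old).
Step 2:
                    D           C           B           A
  init       0.005965      0.1927     0.07802     0.00686
  Δ           0.00531     0.00531     0.00177    -0.00354
  eq          0.01128      0.1981     0.07979    0.003319
  solve Keq expr → x = -0.00177; check Q = 1.2400e+04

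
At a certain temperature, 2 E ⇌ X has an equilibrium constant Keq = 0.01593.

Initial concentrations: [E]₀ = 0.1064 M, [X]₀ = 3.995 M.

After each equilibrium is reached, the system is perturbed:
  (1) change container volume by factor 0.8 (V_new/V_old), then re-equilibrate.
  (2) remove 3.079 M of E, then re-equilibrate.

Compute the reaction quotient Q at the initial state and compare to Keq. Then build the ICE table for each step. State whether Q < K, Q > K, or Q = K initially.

Q₀ = 352.9 vs Keq = 0.01593 ⇒ Q>K, reverse
Step 1:
                    E           X
  init         0.1064       3.995
  Δ              6.57      -3.285
  eq            6.676        0.71
  solve Keq expr → x = -3.285; check Q = 0.01593
Then change container volume by factor 0.8 (V_new/V_old).
Step 2:
                    E           X
  init          8.345      0.8876
  Δ           -0.2915      0.1457
  eq            8.054       1.033
  solve Keq expr → x = 0.1457; check Q = 0.01593
Then remove 3.079 M of E.
Step 3:
                    E           X
  init          4.975       1.033
  Δ            0.9487     -0.4743
  eq            5.924       0.559
  solve Keq expr → x = -0.4743; check Q = 0.01593

Q₀ = 352.9; Q > K (proceeds reverse)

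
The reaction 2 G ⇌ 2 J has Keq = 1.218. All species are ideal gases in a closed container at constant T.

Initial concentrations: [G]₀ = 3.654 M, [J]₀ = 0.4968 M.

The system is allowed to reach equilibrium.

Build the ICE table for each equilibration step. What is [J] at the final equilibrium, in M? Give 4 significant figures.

[J]_eq = 2.178 M

Q₀ = 0.01849 vs Keq = 1.218 ⇒ Q<K, forward
Step 1:
                    G           J
  I             3.654      0.4968
  C            -1.681       1.681
  E             1.973       2.178
  solve Keq expr → x = 0.8404; check Q = 1.218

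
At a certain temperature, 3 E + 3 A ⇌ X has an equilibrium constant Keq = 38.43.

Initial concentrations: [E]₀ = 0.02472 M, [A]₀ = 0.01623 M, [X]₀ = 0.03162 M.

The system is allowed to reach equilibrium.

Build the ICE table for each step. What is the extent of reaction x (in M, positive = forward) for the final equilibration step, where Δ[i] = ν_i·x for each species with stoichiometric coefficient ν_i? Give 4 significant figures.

Q₀ = 4.8962e+08 vs Keq = 38.43 ⇒ Q>K, reverse
Step 1:
                    E           A           X
  init        0.02472     0.01623     0.03162
  Δ           0.09459     0.09459    -0.03153
  eq           0.1193      0.1108  8.8845e-05
  solve Keq expr → x = -0.03153; check Q = 38.43

x = -0.03153 M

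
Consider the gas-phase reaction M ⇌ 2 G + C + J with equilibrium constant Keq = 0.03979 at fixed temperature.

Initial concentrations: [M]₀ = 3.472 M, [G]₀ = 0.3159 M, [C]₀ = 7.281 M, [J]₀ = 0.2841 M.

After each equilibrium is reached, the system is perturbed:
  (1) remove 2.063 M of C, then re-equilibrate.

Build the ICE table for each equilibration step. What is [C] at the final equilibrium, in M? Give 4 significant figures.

[C]_eq = 5.214 M

Q₀ = 0.05945 vs Keq = 0.03979 ⇒ Q>K, reverse
Step 1:
                    M           G           C           J
  Initial       3.472      0.3159       7.281      0.2841
  Change      0.02261    -0.04523    -0.02261    -0.02261
  Equil         3.495      0.2707       7.258      0.2615
  solve Keq expr → x = -0.02261; check Q = 0.03979
Then remove 2.063 M of C.
Step 2:
                    M           G           C           J
  Initial       3.495      0.2707       5.195      0.2615
  Change     -0.01855     0.03711     0.01855     0.01855
  Equil         3.476      0.3078       5.214        0.28
  solve Keq expr → x = 0.01855; check Q = 0.03979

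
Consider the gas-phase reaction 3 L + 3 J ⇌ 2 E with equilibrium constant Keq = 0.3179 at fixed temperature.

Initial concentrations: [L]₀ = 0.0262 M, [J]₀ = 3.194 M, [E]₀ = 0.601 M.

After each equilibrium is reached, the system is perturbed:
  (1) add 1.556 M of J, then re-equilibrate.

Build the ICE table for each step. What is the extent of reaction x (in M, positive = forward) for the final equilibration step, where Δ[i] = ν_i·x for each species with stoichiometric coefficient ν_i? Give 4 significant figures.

x = 0.02177 M

Q₀ = 616.4 vs Keq = 0.3179 ⇒ Q>K, reverse
Step 1:
                    L           J           E
  I            0.0262       3.194       0.601
  C            0.2256      0.2256     -0.1504
  E            0.2518        3.42      0.4506
  solve Keq expr → x = -0.07521; check Q = 0.3179
Then add 1.556 M of J.
Step 2:
                    L           J           E
  I            0.2518       4.976      0.4506
  C          -0.06532    -0.06532     0.04355
  E            0.1865        4.91      0.4941
  solve Keq expr → x = 0.02177; check Q = 0.3179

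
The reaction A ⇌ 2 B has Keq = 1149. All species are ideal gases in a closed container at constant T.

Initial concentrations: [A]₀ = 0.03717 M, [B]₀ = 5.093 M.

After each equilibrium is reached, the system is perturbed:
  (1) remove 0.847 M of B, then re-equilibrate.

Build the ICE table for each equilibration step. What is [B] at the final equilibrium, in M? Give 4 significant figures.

Q₀ = 697.8 vs Keq = 1149 ⇒ Q<K, forward
Step 1:
                  A         B
  init      0.03717     5.093
  Δ        -0.01434   0.02868
  eq        0.02283     5.122
  solve Keq expr → x = 0.01434; check Q = 1149
Then remove 0.847 M of B.
Step 2:
                  A         B
  init      0.02283     4.275
  Δ       -0.006825   0.01365
  eq        0.01601     4.288
  solve Keq expr → x = 0.006825; check Q = 1149

[B]_eq = 4.288 M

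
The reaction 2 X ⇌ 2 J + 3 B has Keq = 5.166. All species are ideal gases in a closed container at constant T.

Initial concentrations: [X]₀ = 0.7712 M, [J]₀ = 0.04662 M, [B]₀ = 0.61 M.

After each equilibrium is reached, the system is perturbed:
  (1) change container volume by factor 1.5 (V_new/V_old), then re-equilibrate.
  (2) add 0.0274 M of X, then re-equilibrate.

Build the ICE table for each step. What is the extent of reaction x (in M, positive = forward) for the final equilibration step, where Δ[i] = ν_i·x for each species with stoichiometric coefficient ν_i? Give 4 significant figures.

Q₀ = 8.2947e-04 vs Keq = 5.166 ⇒ Q<K, forward
Step 1:
                    X           J           B
  init         0.7712     0.04662        0.61
  Δ           -0.4513      0.4513       0.677
  eq           0.3199      0.4979       1.287
  solve Keq expr → x = 0.2257; check Q = 5.166
Then change container volume by factor 1.5 (V_new/V_old).
Step 2:
                    X           J           B
  init         0.2132       0.332       0.858
  Δ          -0.05667     0.05667       0.085
  eq           0.1566      0.3886       0.943
  solve Keq expr → x = 0.02833; check Q = 5.166
Then add 0.0274 M of X.
Step 3:
                    X           J           B
  init          0.184      0.3886       0.943
  Δ          -0.01528     0.01528     0.02292
  eq           0.1687      0.4039      0.9659
  solve Keq expr → x = 0.007639; check Q = 5.166

x = 0.007639 M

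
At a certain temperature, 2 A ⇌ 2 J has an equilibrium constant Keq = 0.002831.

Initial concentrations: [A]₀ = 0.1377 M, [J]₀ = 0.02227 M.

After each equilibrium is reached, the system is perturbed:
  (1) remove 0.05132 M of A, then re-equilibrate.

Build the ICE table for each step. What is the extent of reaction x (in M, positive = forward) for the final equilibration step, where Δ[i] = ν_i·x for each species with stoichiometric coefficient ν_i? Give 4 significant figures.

x = -0.001296 M

Q₀ = 0.02616 vs Keq = 0.002831 ⇒ Q>K, reverse
Step 1:
                   A          J
  I           0.1377    0.02227
  C          0.01419   -0.01419
  E           0.1519   0.008082
  solve Keq expr → x = -0.007094; check Q = 0.002831
Then remove 0.05132 M of A.
Step 2:
                   A          J
  I           0.1006   0.008082
  C         0.002593  -0.002593
  E           0.1032   0.005489
  solve Keq expr → x = -0.001296; check Q = 0.002831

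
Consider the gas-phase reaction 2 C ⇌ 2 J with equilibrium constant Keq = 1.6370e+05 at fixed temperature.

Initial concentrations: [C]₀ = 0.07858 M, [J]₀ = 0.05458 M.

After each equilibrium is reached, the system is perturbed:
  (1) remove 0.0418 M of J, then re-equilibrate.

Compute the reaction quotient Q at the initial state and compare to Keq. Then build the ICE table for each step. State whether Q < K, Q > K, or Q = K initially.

Q₀ = 0.4824; Q < K (proceeds forward)

Q₀ = 0.4824 vs Keq = 1.6370e+05 ⇒ Q<K, forward
Step 1:
                   C          J
  I          0.07858    0.05458
  C         -0.07825    0.07825
  E       3.2830e-04     0.1328
  solve Keq expr → x = 0.03913; check Q = 1.6370e+05
Then remove 0.0418 M of J.
Step 2:
                   C          J
  I       3.2830e-04    0.09103
  C       -1.0306e-04 1.0306e-04
  E       2.2525e-04    0.09113
  solve Keq expr → x = 5.1529e-05; check Q = 1.6370e+05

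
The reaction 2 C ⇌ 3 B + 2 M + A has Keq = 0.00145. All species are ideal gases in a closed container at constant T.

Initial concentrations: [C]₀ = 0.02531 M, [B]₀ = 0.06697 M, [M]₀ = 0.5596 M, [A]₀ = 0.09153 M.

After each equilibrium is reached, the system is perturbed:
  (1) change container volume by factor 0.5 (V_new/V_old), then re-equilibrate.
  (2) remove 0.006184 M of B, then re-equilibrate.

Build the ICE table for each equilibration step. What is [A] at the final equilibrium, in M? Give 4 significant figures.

[A]_eq = 0.1555 M

Q₀ = 0.01344 vs Keq = 0.00145 ⇒ Q>K, reverse
Step 1:
                  C         B         M         A
  init      0.02531   0.06697    0.5596   0.09153
  Δ         0.01455  -0.02182  -0.01455 -0.007274
  eq        0.03986   0.04515    0.5451   0.08426
  solve Keq expr → x = -0.007274; check Q = 0.00145
Then change container volume by factor 0.5 (V_new/V_old).
Step 2:
                  C         B         M         A
  init      0.07972    0.0903      1.09    0.1685
  Δ          0.0293  -0.04395   -0.0293  -0.01465
  eq          0.109   0.04634     1.061    0.1539
  solve Keq expr → x = -0.01465; check Q = 0.00145
Then remove 0.006184 M of B.
Step 3:
                  C         B         M         A
  init        0.109   0.04016     1.061    0.1539
  Δ       -0.003321  0.004982  0.003321  0.001661
  eq         0.1057   0.04514     1.064    0.1555
  solve Keq expr → x = 0.001661; check Q = 0.00145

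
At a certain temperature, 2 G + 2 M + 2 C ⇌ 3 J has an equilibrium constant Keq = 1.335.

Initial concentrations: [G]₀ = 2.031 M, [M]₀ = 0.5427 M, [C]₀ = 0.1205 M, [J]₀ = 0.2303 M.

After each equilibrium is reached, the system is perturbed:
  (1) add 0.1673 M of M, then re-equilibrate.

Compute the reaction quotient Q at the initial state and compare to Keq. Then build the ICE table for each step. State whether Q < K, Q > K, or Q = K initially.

Q₀ = 0.6924; Q < K (proceeds forward)

Q₀ = 0.6924 vs Keq = 1.335 ⇒ Q<K, forward
Step 1:
                    G           M           C           J
  init          2.031      0.5427      0.1205      0.2303
  Δ          -0.01596    -0.01596    -0.01596     0.02395
  eq            2.015      0.5267      0.1045      0.2542
  solve Keq expr → x = 0.007982; check Q = 1.335
Then add 0.1673 M of M.
Step 2:
                    G           M           C           J
  init          2.015       0.694      0.1045      0.2542
  Δ          -0.01332    -0.01332    -0.01332     0.01998
  eq            2.002      0.6807     0.09121      0.2742
  solve Keq expr → x = 0.006661; check Q = 1.335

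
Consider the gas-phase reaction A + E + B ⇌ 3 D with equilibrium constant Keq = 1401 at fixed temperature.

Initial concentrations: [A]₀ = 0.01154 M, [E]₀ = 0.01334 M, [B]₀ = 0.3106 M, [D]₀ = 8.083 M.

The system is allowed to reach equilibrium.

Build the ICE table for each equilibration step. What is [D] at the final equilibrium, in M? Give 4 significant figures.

[D]_eq = 6.603 M

Q₀ = 1.1045e+07 vs Keq = 1401 ⇒ Q>K, reverse
Step 1:
                   A          E          B          D
  init       0.01154    0.01334     0.3106      8.083
  Δ           0.4932     0.4932     0.4932      -1.48
  eq          0.5048     0.5066     0.8038      6.603
  solve Keq expr → x = -0.4932; check Q = 1401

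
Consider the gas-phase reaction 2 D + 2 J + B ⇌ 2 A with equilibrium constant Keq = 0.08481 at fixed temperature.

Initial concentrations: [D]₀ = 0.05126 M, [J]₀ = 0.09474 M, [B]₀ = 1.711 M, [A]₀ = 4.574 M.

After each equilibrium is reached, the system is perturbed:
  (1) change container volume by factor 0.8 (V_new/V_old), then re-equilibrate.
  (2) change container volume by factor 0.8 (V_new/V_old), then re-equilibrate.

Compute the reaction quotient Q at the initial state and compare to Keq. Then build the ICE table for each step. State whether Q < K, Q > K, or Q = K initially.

Q₀ = 5.1846e+05 vs Keq = 0.08481 ⇒ Q>K, reverse
Step 1:
                  D         J         B         A
  I         0.05126   0.09474     1.711     4.574
  C           2.157     2.157     1.078    -2.157
  E           2.208     2.251     2.789     2.417
  solve Keq expr → x = -1.078; check Q = 0.08481
Then change container volume by factor 0.8 (V_new/V_old).
Step 2:
                  D         J         B         A
  I            2.76     2.814     3.487     3.022
  C         -0.2917   -0.2917   -0.1459    0.2917
  E           2.468     2.522     3.341     3.314
  solve Keq expr → x = 0.1459; check Q = 0.08481
Then change container volume by factor 0.8 (V_new/V_old).
Step 3:
                  D         J         B         A
  I           3.085     3.153     4.176     4.142
  C         -0.3441   -0.3441   -0.1721    0.3441
  E           2.741     2.809     4.004     4.486
  solve Keq expr → x = 0.1721; check Q = 0.08481

Q₀ = 5.1846e+05; Q > K (proceeds reverse)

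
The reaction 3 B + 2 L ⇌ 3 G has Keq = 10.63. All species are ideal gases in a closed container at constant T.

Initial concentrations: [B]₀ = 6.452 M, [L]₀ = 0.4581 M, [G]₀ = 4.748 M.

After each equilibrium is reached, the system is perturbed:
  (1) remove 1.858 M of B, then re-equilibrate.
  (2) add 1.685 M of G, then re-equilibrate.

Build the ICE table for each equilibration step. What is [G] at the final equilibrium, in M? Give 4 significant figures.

Q₀ = 1.899 vs Keq = 10.63 ⇒ Q<K, forward
Step 1:
                  B         L         G
  I           6.452    0.4581     4.748
  C         -0.3381   -0.2254    0.3381
  E           6.114    0.2327     5.086
  solve Keq expr → x = 0.1127; check Q = 10.63
Then remove 1.858 M of B.
Step 2:
                  B         L         G
  I           4.256    0.2327     5.086
  C          0.1845     0.123   -0.1845
  E            4.44    0.3557     4.902
  solve Keq expr → x = -0.0615; check Q = 10.63
Then add 1.685 M of G.
Step 3:
                  B         L         G
  I            4.44    0.3557     6.587
  C          0.2066    0.1377   -0.2066
  E           4.647    0.4934      6.38
  solve Keq expr → x = -0.06885; check Q = 10.63

[G]_eq = 6.38 M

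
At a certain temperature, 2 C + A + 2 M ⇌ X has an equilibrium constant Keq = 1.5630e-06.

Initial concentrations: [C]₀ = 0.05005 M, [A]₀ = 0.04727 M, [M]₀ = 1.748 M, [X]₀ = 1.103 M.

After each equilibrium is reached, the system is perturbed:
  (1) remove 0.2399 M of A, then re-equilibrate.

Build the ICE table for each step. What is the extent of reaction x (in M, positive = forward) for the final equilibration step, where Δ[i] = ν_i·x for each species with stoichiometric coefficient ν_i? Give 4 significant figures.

x = -2.9812e-05 M

Q₀ = 3049 vs Keq = 1.5630e-06 ⇒ Q>K, reverse
Step 1:
                   C          A          M          X
  I          0.05005    0.04727      1.748      1.103
  C            2.206      1.103      2.206     -1.103
  E            2.256       1.15      3.954 1.4299e-04
  solve Keq expr → x = -1.103; check Q = 1.5630e-06
Then remove 0.2399 M of A.
Step 2:
                   C          A          M          X
  I            2.256     0.9102      3.954 1.4299e-04
  C       5.9625e-05 2.9812e-05 5.9625e-05 -2.9812e-05
  E            2.256     0.9103      3.954 1.1318e-04
  solve Keq expr → x = -2.9812e-05; check Q = 1.5630e-06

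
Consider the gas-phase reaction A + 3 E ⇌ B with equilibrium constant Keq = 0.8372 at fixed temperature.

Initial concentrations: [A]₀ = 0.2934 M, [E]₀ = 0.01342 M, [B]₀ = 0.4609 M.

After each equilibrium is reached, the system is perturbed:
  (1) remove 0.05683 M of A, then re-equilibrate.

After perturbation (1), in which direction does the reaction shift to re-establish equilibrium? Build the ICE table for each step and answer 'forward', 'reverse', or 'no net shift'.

Direction: reverse

Q₀ = 6.4996e+05 vs Keq = 0.8372 ⇒ Q>K, reverse
Step 1:
                    A           E           B
  init         0.2934     0.01342      0.4609
  Δ            0.2522      0.7567     -0.2522
  eq           0.5456      0.7701      0.2087
  solve Keq expr → x = -0.2522; check Q = 0.8372
Then remove 0.05683 M of A.
Step 2:
                    A           E           B
  init         0.4888      0.7701      0.2087
  Δ          0.005962     0.01789   -0.005962
  eq           0.4948       0.788      0.2027
  solve Keq expr → x = -0.005962; check Q = 0.8372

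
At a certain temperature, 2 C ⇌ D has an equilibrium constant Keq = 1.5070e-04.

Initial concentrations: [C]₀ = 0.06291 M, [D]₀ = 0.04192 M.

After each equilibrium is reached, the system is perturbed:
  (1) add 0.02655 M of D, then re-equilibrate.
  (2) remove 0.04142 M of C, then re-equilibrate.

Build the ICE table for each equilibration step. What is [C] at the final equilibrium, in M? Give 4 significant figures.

[C]_eq = 0.1584 M

Q₀ = 10.59 vs Keq = 1.5070e-04 ⇒ Q>K, reverse
Step 1:
                  C         D
  Initial   0.06291   0.04192
  Change    0.08383  -0.04192
  Equil      0.1467 3.2451e-06
  solve Keq expr → x = -0.04192; check Q = 1.5070e-04
Then add 0.02655 M of D.
Step 2:
                  C         D
  Initial    0.1467   0.02655
  Change    0.05309  -0.02655
  Equil      0.1998 6.0182e-06
  solve Keq expr → x = -0.02655; check Q = 1.5070e-04
Then remove 0.04142 M of C.
Step 3:
                  C         D
  Initial    0.1584 6.0182e-06
  Change  4.4720e-06 -2.2360e-06
  Equil      0.1584 3.7822e-06
  solve Keq expr → x = -2.2360e-06; check Q = 1.5070e-04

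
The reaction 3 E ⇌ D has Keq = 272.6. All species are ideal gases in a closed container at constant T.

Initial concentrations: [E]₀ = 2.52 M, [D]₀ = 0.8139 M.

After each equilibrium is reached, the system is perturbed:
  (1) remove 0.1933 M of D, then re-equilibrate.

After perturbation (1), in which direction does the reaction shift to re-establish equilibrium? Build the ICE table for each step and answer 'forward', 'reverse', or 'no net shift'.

Direction: forward

Q₀ = 0.05086 vs Keq = 272.6 ⇒ Q<K, forward
Step 1:
                  E         D
  Initial      2.52    0.8139
  Change      -2.34    0.7799
  Equil      0.1802     1.594
  solve Keq expr → x = 0.7799; check Q = 272.6
Then remove 0.1933 M of D.
Step 2:
                  E         D
  Initial    0.1802     1.401
  Change  -0.007496  0.002499
  Equil      0.1727     1.403
  solve Keq expr → x = 0.002499; check Q = 272.6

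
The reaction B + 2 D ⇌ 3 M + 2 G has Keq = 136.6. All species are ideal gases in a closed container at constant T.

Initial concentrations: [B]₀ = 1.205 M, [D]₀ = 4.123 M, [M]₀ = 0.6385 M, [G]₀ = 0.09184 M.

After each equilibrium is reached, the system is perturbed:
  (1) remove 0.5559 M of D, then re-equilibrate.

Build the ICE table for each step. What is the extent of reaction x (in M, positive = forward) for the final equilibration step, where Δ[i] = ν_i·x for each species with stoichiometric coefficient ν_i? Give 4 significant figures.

Q₀ = 1.0718e-04 vs Keq = 136.6 ⇒ Q<K, forward
Step 1:
                    B           D           M           G
  I             1.205       4.123      0.6385     0.09184
  C           -0.9521      -1.904       2.856       1.904
  E            0.2529       2.219       3.495       1.996
  solve Keq expr → x = 0.9521; check Q = 136.6
Then remove 0.5559 M of D.
Step 2:
                    B           D           M           G
  I            0.2529       1.663       3.495       1.996
  C           0.05437      0.1087     -0.1631     -0.1087
  E            0.3073       1.772       3.332       1.887
  solve Keq expr → x = -0.05437; check Q = 136.6

x = -0.05437 M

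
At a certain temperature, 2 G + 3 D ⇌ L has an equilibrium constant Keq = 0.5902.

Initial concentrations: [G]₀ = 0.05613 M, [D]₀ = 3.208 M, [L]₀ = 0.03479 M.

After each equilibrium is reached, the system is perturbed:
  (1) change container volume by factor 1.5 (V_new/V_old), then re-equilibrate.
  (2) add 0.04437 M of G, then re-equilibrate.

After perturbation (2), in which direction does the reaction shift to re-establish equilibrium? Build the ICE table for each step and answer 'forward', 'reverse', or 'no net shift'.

Q₀ = 0.3345 vs Keq = 0.5902 ⇒ Q<K, forward
Step 1:
                    G           D           L
  Initial     0.05613       3.208     0.03479
  Change     -0.01047    -0.01571    0.005236
  Equil       0.04566       3.192     0.04003
  solve Keq expr → x = 0.005236; check Q = 0.5902
Then change container volume by factor 1.5 (V_new/V_old).
Step 2:
                    G           D           L
  Initial     0.03044       2.128     0.02668
  Change      0.02139     0.03209     -0.0107
  Equil       0.05183        2.16     0.01599
  solve Keq expr → x = -0.0107; check Q = 0.5902
Then add 0.04437 M of G.
Step 3:
                    G           D           L
  Initial      0.0962        2.16     0.01599
  Change      -0.0251    -0.03765     0.01255
  Equil        0.0711       2.123     0.02854
  solve Keq expr → x = 0.01255; check Q = 0.5902

Direction: forward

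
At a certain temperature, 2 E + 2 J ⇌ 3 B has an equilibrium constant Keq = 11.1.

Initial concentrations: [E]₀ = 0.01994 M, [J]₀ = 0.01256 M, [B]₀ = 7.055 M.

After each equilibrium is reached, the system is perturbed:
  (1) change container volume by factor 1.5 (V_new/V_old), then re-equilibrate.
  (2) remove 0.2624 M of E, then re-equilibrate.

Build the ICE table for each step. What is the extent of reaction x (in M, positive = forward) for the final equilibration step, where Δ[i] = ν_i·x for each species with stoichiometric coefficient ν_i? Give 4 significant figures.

Q₀ = 5.5984e+09 vs Keq = 11.1 ⇒ Q>K, reverse
Step 1:
                  E         J         B
  Initial   0.01994   0.01256     7.055
  Change      1.684     1.684    -2.527
  Equil       1.704     1.697     4.528
  solve Keq expr → x = -0.8422; check Q = 11.1
Then change container volume by factor 1.5 (V_new/V_old).
Step 2:
                  E         J         B
  Initial     1.136     1.131     3.019
  Change    0.08228   0.08228   -0.1234
  Equil       1.219     1.214     2.895
  solve Keq expr → x = -0.04114; check Q = 11.1
Then remove 0.2624 M of E.
Step 3:
                  E         J         B
  Initial    0.9561     1.214     2.895
  Change     0.0937    0.0937   -0.1406
  Equil        1.05     1.307     2.755
  solve Keq expr → x = -0.04685; check Q = 11.1

x = -0.04685 M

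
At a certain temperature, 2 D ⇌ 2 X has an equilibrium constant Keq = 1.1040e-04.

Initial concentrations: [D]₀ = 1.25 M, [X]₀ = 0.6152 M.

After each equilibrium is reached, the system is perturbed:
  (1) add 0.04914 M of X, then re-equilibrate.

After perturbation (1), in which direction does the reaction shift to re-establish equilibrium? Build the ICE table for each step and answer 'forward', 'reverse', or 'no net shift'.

Direction: reverse

Q₀ = 0.2422 vs Keq = 1.1040e-04 ⇒ Q>K, reverse
Step 1:
                  D         X
  Initial      1.25    0.6152
  Change     0.5958   -0.5958
  Equil       1.846   0.01939
  solve Keq expr → x = -0.2979; check Q = 1.1040e-04
Then add 0.04914 M of X.
Step 2:
                  D         X
  Initial     1.846   0.06853
  Change    0.04863  -0.04863
  Equil       1.894   0.01991
  solve Keq expr → x = -0.02431; check Q = 1.1040e-04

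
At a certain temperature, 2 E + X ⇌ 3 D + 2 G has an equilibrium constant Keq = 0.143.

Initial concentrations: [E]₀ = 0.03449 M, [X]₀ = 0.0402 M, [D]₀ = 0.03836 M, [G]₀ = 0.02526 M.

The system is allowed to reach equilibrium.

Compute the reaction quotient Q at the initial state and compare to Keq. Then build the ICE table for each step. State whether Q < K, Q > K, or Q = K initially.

Q₀ = 7.5316e-04 vs Keq = 0.143 ⇒ Q<K, forward
Step 1:
                   E          X          D          G
  Initial    0.03449     0.0402    0.03836    0.02526
  Change    -0.02121   -0.01061    0.03182    0.02121
  Equil      0.01328    0.02959    0.07018    0.04647
  solve Keq expr → x = 0.01061; check Q = 0.143

Q₀ = 7.5316e-04; Q < K (proceeds forward)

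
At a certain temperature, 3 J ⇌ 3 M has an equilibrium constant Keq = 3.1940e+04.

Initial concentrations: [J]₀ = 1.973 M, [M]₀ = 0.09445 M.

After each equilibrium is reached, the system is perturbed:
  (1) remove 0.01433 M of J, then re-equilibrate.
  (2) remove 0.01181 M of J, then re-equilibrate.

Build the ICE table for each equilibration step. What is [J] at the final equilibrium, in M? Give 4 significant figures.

Q₀ = 1.0970e-04 vs Keq = 3.1940e+04 ⇒ Q<K, forward
Step 1:
                    J           M
  init          1.973     0.09445
  Δ             -1.91        1.91
  eq          0.06317       2.004
  solve Keq expr → x = 0.6366; check Q = 3.1940e+04
Then remove 0.01433 M of J.
Step 2:
                    J           M
  init        0.04884       2.004
  Δ           0.01389    -0.01389
  eq          0.06273        1.99
  solve Keq expr → x = -0.004631; check Q = 3.1940e+04
Then remove 0.01181 M of J.
Step 3:
                    J           M
  init        0.05092        1.99
  Δ           0.01145    -0.01145
  eq          0.06237       1.979
  solve Keq expr → x = -0.003816; check Q = 3.1940e+04

[J]_eq = 0.06237 M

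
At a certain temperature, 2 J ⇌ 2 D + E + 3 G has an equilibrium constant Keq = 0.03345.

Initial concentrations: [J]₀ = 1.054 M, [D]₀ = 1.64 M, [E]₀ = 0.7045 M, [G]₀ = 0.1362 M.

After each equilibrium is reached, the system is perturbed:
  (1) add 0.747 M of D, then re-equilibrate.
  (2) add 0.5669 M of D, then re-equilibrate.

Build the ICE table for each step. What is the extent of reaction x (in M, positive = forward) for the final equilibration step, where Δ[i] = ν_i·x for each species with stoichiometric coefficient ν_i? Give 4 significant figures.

x = -0.007698 M

Q₀ = 0.004309 vs Keq = 0.03345 ⇒ Q<K, forward
Step 1:
                  J         D         E         G
  Initial     1.054      1.64    0.7045    0.1362
  Change   -0.07292   0.07292   0.03646    0.1094
  Equil      0.9811     1.713     0.741    0.2456
  solve Keq expr → x = 0.03646; check Q = 0.03345
Then add 0.747 M of D.
Step 2:
                  J         D         E         G
  Initial    0.9811      2.46     0.741    0.2456
  Change    0.03044  -0.03044  -0.01522  -0.04566
  Equil       1.012     2.429    0.7257    0.1999
  solve Keq expr → x = -0.01522; check Q = 0.03345
Then add 0.5669 M of D.
Step 3:
                  J         D         E         G
  Initial     1.012     2.996    0.7257    0.1999
  Change     0.0154   -0.0154 -0.007698  -0.02309
  Equil       1.027     2.981     0.718    0.1768
  solve Keq expr → x = -0.007698; check Q = 0.03345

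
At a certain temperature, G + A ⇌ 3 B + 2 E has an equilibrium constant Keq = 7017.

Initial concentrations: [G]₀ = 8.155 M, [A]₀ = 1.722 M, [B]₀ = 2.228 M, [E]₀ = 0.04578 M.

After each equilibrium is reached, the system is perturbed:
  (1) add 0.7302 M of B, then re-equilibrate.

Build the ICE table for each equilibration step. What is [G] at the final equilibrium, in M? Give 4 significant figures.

[G]_eq = 6.543 M

Q₀ = 0.001651 vs Keq = 7017 ⇒ Q<K, forward
Step 1:
                  G         A         B         E
  Initial     8.155     1.722     2.228   0.04578
  Change     -1.635    -1.635     4.904      3.27
  Equil        6.52   0.08717     7.132     3.315
  solve Keq expr → x = 1.635; check Q = 7017
Then add 0.7302 M of B.
Step 2:
                  G         A         B         E
  Initial      6.52   0.08717     7.863     3.315
  Change    0.02303   0.02303  -0.06909  -0.04606
  Equil       6.543    0.1102     7.794     3.269
  solve Keq expr → x = -0.02303; check Q = 7017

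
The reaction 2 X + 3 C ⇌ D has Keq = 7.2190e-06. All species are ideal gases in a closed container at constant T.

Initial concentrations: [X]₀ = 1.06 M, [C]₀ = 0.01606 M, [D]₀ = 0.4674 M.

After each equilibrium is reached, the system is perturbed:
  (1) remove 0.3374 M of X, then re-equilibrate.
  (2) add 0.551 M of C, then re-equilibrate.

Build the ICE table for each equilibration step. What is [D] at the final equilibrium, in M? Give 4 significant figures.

Q₀ = 1.0042e+05 vs Keq = 7.2190e-06 ⇒ Q>K, reverse
Step 1:
                  X         C         D
  init         1.06   0.01606    0.4674
  Δ          0.9346     1.402   -0.4673
  eq          1.995     1.418 8.1893e-05
  solve Keq expr → x = -0.4673; check Q = 7.2190e-06
Then remove 0.3374 M of X.
Step 2:
                  X         C         D
  init        1.657     1.418 8.1893e-05
  Δ       5.0698e-05 7.6048e-05 -2.5349e-05
  eq          1.657     1.418 5.6544e-05
  solve Keq expr → x = -2.5349e-05; check Q = 7.2190e-06
Then add 0.551 M of C.
Step 3:
                  X         C         D
  init        1.657     1.969 5.6544e-05
  Δ       -1.8947e-04 -2.8421e-04 9.4736e-05
  eq          1.657     1.969 1.5128e-04
  solve Keq expr → x = 9.4736e-05; check Q = 7.2190e-06

[D]_eq = 1.5128e-04 M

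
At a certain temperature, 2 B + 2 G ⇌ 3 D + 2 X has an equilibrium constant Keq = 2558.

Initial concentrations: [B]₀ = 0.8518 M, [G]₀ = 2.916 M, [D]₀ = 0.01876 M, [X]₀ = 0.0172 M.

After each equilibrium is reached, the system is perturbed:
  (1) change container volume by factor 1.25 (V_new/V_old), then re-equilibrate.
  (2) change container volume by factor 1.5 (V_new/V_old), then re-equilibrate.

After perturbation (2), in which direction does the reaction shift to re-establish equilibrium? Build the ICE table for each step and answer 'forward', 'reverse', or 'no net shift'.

Q₀ = 3.1660e-10 vs Keq = 2558 ⇒ Q<K, forward
Step 1:
                  B         G         D         X
  I          0.8518     2.916   0.01876    0.0172
  C           -0.84     -0.84      1.26      0.84
  E         0.01181     2.076     1.279    0.8572
  solve Keq expr → x = 0.42; check Q = 2558
Then change container volume by factor 1.25 (V_new/V_old).
Step 2:
                  B         G         D         X
  I        0.009444     1.661     1.023    0.6858
  C       -9.6238e-04 -9.6238e-04  0.001444 9.6238e-04
  E        0.008482      1.66     1.024    0.6867
  solve Keq expr → x = 4.8119e-04; check Q = 2558
Then change container volume by factor 1.5 (V_new/V_old).
Step 3:
                  B         G         D         X
  I        0.005655     1.107     0.683    0.4578
  C       -0.001008 -0.001008  0.001512  0.001008
  E        0.004647     1.106    0.6845    0.4588
  solve Keq expr → x = 5.0394e-04; check Q = 2558

Direction: forward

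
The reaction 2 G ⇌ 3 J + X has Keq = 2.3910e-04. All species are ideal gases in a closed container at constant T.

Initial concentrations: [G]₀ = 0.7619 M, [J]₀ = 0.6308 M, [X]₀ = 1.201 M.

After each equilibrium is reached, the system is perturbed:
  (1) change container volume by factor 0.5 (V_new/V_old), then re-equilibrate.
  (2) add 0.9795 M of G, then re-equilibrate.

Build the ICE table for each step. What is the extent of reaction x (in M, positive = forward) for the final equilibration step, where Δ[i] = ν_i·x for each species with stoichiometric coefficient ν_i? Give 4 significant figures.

x = 0.00746 M

Q₀ = 0.5193 vs Keq = 2.3910e-04 ⇒ Q>K, reverse
Step 1:
                   G          J          X
  I           0.7619     0.6308      1.201
  C           0.3756    -0.5635    -0.1878
  E            1.138    0.06734      1.013
  solve Keq expr → x = -0.1878; check Q = 2.3910e-04
Then change container volume by factor 0.5 (V_new/V_old).
Step 2:
                   G          J          X
  I            2.275     0.1347      2.026
  C          0.03253    -0.0488   -0.01627
  E            2.308    0.08588       2.01
  solve Keq expr → x = -0.01627; check Q = 2.3910e-04
Then add 0.9795 M of G.
Step 3:
                   G          J          X
  I            3.287    0.08588       2.01
  C         -0.01492    0.02238    0.00746
  E            3.272     0.1083      2.018
  solve Keq expr → x = 0.00746; check Q = 2.3910e-04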